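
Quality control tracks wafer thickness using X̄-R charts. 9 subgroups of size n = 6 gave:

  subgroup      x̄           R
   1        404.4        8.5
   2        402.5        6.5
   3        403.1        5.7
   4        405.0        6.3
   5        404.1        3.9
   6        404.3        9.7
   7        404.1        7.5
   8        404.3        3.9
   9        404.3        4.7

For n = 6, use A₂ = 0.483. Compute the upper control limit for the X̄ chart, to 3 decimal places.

X̄̄ = (404.4 + 402.5 + 403.1 + 405.0 + 404.1 + 404.3 + 404.1 + 404.3 + 404.3) / 9 = 3636.1000 / 9 = 404.0111
R̄ = (8.5 + 6.5 + 5.7 + 6.3 + 3.9 + 9.7 + 7.5 + 3.9 + 4.7) / 9 = 56.7000 / 9 = 6.3000
UCL = X̄̄ + A₂·R̄ = 404.0111 + 0.483 × 6.3000 = 407.0540

407.054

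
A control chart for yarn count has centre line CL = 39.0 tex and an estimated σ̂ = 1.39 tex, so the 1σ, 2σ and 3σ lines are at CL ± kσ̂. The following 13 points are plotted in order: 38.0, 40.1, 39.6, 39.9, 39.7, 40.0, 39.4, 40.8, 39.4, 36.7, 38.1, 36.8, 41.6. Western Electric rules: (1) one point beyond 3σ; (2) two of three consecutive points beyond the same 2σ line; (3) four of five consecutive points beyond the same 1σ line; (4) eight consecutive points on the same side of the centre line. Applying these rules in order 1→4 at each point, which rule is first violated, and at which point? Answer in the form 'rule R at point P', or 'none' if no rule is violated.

rule 4 at point 9

Zone of each point (C = within 1σ̂, B = 1σ̂–2σ̂, A = 2σ̂–3σ̂, * = beyond 3σ̂; sign = side of CL): 1:-C, 2:+C, 3:+C, 4:+C, 5:+C, 6:+C, 7:+C, 8:+B, 9:+C, 10:-B, 11:-C, 12:-B, 13:+B
Rule 4 (eight consecutive points on the same side of the centre line) is satisfied at point 9.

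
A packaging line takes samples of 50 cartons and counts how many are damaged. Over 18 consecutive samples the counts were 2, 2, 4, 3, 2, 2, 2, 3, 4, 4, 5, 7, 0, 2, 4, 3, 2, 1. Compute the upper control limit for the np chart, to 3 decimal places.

p̄ = Σdᵢ / (k·n) = 52 / (18 × 50) = 0.05778
UCL = np̄ + 3·√(np̄(1−p̄)) = 2.8889 + 3 × √(2.8889×0.94222) = 2.8889 + 3 × 1.6498 = 7.8384

7.838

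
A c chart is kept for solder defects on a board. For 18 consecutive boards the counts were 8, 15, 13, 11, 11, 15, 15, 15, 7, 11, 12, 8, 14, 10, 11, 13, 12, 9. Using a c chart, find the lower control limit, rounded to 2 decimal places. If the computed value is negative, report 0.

1.42

c̄ = (8 + 15 + 13 + 11 + 11 + 15 + 15 + 15 + 7 + 11 + 12 + 8 + 14 + 10 + 11 + 13 + 12 + 9) / 18 = 210 / 18 = 11.6667
LCL = c̄ − 3√c̄ = 11.6667 − 3 × 3.4157 = 1.4197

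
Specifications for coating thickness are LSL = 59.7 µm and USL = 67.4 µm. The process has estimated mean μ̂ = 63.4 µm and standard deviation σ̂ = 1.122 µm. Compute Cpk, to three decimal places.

1.099

Cpu = (USL − μ̂) / (3σ̂) = (67.4 − 63.4) / (3 × 1.122) = 1.1884; Cpl = (μ̂ − LSL) / (3σ̂) = (63.4 − 59.7) / (3 × 1.122) = 1.0992; Cpk = min(Cpu, Cpl) = 1.0992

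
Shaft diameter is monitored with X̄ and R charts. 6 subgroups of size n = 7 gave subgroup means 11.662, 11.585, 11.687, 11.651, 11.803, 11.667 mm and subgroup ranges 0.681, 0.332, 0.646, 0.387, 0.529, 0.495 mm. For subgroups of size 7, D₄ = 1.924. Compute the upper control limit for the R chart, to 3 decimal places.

R̄ = (0.681 + 0.332 + 0.646 + 0.387 + 0.529 + 0.495) / 6 = 3.0700 / 6 = 0.5117
UCL_R = D₄·R̄ = 1.924 × 0.5117 = 0.9844

0.984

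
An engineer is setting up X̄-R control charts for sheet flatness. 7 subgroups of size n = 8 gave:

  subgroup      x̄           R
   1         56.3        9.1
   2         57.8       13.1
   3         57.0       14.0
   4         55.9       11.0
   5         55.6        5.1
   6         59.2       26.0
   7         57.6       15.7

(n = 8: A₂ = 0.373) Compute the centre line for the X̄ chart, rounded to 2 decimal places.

X̄̄ = (56.3 + 57.8 + 57.0 + 55.9 + 55.6 + 59.2 + 57.6) / 7 = 399.4000 / 7 = 57.0571
CL = X̄̄ = 57.0571

57.06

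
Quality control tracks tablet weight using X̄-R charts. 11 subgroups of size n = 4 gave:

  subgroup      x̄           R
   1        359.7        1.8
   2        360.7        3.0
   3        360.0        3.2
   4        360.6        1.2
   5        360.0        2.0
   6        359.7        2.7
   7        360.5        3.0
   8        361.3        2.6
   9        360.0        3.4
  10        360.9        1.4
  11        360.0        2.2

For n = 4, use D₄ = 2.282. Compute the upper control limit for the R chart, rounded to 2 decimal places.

R̄ = (1.8 + 3.0 + 3.2 + 1.2 + 2.0 + 2.7 + 3.0 + 2.6 + 3.4 + 1.4 + 2.2) / 11 = 26.5000 / 11 = 2.4091
UCL_R = D₄·R̄ = 2.282 × 2.4091 = 5.4975

5.50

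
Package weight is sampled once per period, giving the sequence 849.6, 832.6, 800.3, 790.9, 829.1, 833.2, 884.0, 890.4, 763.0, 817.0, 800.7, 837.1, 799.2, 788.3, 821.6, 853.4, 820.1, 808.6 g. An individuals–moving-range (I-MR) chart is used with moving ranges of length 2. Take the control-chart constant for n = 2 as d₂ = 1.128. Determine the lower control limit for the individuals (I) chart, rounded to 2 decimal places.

X̄ = (849.6 + 832.6 + 800.3 + 790.9 + 829.1 + 833.2 + 884.0 + 890.4 + 763.0 + 817.0 + 800.7 + 837.1 + 799.2 + 788.3 + 821.6 + 853.4 + 820.1 + 808.6) / 18 = 823.2833
Moving ranges: 17.0, 32.3, 9.4, 38.2, 4.1, 50.8, 6.4, 127.4, 54.0, 16.3, 36.4, 37.9, 10.9, 33.3, 31.8, 33.3, 11.5; M̄R̄ = 551.0000 / 17 = 32.4118
LCL = X̄ − 3·M̄R̄/d₂ = 823.2833 − 3 × 32.4118 / 1.128 = 737.0818

737.08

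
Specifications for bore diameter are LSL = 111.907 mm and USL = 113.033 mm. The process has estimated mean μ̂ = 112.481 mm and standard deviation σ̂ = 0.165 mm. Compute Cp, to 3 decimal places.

1.137

Cp = (USL − LSL) / (6σ̂) = (113.033 − 111.907) / (6 × 0.165) = 1.1260 / 0.9900 = 1.1374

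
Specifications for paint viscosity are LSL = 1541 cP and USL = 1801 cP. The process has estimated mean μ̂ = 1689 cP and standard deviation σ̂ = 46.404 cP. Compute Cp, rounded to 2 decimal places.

Cp = (USL − LSL) / (6σ̂) = (1801 − 1541) / (6 × 46.404) = 260.0000 / 278.4240 = 0.9338

0.93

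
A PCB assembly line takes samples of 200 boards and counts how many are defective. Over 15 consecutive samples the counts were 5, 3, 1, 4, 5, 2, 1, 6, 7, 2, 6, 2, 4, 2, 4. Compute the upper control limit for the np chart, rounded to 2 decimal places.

9.24

p̄ = Σdᵢ / (k·n) = 54 / (15 × 200) = 0.01800
UCL = np̄ + 3·√(np̄(1−p̄)) = 3.6000 + 3 × √(3.6000×0.98200) = 3.6000 + 3 × 1.8802 = 9.2406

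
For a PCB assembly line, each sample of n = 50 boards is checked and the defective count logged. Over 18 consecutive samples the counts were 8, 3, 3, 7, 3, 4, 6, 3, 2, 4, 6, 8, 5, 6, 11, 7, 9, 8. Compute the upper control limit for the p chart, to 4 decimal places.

p̄ = Σdᵢ / (k·n) = 103 / (18 × 50) = 0.11444
UCL = p̄ + 3·√(p̄(1−p̄)/n) = 0.11444 + 3 × √(0.11444×0.88556/50) = 0.11444 + 3 × 0.04502 = 0.24951

0.2495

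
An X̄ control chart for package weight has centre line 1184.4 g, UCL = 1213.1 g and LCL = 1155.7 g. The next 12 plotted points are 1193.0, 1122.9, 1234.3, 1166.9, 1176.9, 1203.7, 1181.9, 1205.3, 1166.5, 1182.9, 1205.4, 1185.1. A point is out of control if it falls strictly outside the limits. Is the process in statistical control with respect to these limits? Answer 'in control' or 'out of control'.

Compare each point to [1155.7, 1213.1]: sample 2 = 1122.9 < LCL; sample 3 = 1234.3 > UCL.

out of control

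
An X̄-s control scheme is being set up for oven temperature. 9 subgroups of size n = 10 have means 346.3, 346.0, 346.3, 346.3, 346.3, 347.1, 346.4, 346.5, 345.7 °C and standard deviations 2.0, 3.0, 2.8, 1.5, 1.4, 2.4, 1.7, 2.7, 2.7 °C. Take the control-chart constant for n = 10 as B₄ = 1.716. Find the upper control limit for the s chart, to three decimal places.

s̄ = (2.0 + 3.0 + 2.8 + 1.5 + 1.4 + 2.4 + 1.7 + 2.7 + 2.7) / 9 = 2.2444
UCL_s = B₄·s̄ = 1.716 × 2.2444 = 3.8515

3.851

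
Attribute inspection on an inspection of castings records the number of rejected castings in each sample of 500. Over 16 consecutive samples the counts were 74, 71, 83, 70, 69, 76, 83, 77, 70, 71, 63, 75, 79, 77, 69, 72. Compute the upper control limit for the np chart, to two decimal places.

p̄ = Σdᵢ / (k·n) = 1179 / (16 × 500) = 0.14738
UCL = np̄ + 3·√(np̄(1−p̄)) = 73.6875 + 3 × √(73.6875×0.85262) = 73.6875 + 3 × 7.9264 = 97.4667

97.47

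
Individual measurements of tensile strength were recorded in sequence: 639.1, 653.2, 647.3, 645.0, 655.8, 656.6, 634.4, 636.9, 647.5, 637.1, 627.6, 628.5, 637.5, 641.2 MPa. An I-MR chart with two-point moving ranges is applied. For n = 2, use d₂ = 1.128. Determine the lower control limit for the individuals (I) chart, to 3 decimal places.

X̄ = (639.1 + 653.2 + 647.3 + 645.0 + 655.8 + 656.6 + 634.4 + 636.9 + 647.5 + 637.1 + 627.6 + 628.5 + 637.5 + 641.2) / 14 = 641.9786
Moving ranges: 14.1, 5.9, 2.3, 10.8, 0.8, 22.2, 2.5, 10.6, 10.4, 9.5, 0.9, 9.0, 3.7; M̄R̄ = 102.7000 / 13 = 7.9000
LCL = X̄ − 3·M̄R̄/d₂ = 641.9786 − 3 × 7.9000 / 1.128 = 620.9679

620.968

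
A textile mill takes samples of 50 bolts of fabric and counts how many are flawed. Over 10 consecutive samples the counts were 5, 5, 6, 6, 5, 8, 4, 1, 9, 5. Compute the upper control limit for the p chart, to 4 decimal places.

p̄ = Σdᵢ / (k·n) = 54 / (10 × 50) = 0.10800
UCL = p̄ + 3·√(p̄(1−p̄)/n) = 0.10800 + 3 × √(0.10800×0.89200/50) = 0.10800 + 3 × 0.04389 = 0.23968

0.2397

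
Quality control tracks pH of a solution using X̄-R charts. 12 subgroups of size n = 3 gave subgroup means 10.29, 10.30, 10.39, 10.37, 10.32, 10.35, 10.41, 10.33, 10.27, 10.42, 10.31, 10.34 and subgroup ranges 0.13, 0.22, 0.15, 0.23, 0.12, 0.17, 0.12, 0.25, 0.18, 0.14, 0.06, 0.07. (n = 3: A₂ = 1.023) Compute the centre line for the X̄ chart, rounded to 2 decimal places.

X̄̄ = (10.29 + 10.30 + 10.39 + 10.37 + 10.32 + 10.35 + 10.41 + 10.33 + 10.27 + 10.42 + 10.31 + 10.34) / 12 = 124.1000 / 12 = 10.3417
CL = X̄̄ = 10.3417

10.34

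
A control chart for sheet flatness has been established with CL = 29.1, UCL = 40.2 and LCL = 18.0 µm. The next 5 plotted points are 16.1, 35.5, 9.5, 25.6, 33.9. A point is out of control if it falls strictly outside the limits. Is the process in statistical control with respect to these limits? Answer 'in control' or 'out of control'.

Compare each point to [18.0, 40.2]: sample 1 = 16.1 < LCL; sample 3 = 9.5 < LCL.

out of control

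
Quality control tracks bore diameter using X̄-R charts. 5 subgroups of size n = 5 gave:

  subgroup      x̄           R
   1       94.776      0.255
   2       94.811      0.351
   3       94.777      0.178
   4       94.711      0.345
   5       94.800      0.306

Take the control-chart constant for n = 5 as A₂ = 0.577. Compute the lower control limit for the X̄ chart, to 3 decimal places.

94.609

X̄̄ = (94.776 + 94.811 + 94.777 + 94.711 + 94.800) / 5 = 473.8750 / 5 = 94.7750
R̄ = (0.255 + 0.351 + 0.178 + 0.345 + 0.306) / 5 = 1.4350 / 5 = 0.2870
LCL = X̄̄ − A₂·R̄ = 94.7750 − 0.577 × 0.2870 = 94.6094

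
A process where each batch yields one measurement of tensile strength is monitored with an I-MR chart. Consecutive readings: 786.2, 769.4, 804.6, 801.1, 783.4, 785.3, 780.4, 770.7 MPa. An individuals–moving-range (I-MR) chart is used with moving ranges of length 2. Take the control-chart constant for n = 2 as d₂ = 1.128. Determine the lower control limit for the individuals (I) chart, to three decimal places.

751.057

X̄ = (786.2 + 769.4 + 804.6 + 801.1 + 783.4 + 785.3 + 780.4 + 770.7) / 8 = 785.1375
Moving ranges: 16.8, 35.2, 3.5, 17.7, 1.9, 4.9, 9.7; M̄R̄ = 89.7000 / 7 = 12.8143
LCL = X̄ − 3·M̄R̄/d₂ = 785.1375 − 3 × 12.8143 / 1.128 = 751.0570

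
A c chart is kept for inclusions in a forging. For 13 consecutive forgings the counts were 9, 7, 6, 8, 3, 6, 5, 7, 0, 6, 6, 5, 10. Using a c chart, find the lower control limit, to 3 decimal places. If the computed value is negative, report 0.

c̄ = (9 + 7 + 6 + 8 + 3 + 6 + 5 + 7 + 0 + 6 + 6 + 5 + 10) / 13 = 78 / 13 = 6.0000
LCL = c̄ − 3√c̄ = 6.0000 − 3 × 2.4495 = -1.3485 → 0 (cannot be negative)

0.000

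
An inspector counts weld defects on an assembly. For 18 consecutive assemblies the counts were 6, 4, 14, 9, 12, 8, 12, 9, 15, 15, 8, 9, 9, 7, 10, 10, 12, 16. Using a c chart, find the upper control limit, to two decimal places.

19.90

c̄ = (6 + 4 + 14 + 9 + 12 + 8 + 12 + 9 + 15 + 15 + 8 + 9 + 9 + 7 + 10 + 10 + 12 + 16) / 18 = 185 / 18 = 10.2778
UCL = c̄ + 3√c̄ = 10.2778 + 3 × √10.2778 = 10.2778 + 3 × 3.2059 = 19.8955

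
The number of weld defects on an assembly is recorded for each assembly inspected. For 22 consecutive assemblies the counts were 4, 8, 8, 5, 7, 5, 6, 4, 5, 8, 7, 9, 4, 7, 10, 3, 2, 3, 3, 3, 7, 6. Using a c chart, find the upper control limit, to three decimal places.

c̄ = (4 + 8 + 8 + 5 + 7 + 5 + 6 + 4 + 5 + 8 + 7 + 9 + 4 + 7 + 10 + 3 + 2 + 3 + 3 + 3 + 7 + 6) / 22 = 124 / 22 = 5.6364
UCL = c̄ + 3√c̄ = 5.6364 + 3 × √5.6364 = 5.6364 + 3 × 2.3741 = 12.7587

12.759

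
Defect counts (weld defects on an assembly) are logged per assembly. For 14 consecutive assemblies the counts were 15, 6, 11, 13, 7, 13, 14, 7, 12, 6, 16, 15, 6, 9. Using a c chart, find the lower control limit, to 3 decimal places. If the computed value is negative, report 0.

c̄ = (15 + 6 + 11 + 13 + 7 + 13 + 14 + 7 + 12 + 6 + 16 + 15 + 6 + 9) / 14 = 150 / 14 = 10.7143
LCL = c̄ − 3√c̄ = 10.7143 − 3 × 3.2733 = 0.8945

0.894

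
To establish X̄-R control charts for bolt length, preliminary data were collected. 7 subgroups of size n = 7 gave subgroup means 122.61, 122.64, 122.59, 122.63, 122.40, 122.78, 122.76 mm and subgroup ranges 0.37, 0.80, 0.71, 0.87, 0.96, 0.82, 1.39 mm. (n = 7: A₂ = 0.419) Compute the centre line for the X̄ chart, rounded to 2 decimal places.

122.63

X̄̄ = (122.61 + 122.64 + 122.59 + 122.63 + 122.40 + 122.78 + 122.76) / 7 = 858.4100 / 7 = 122.6300
CL = X̄̄ = 122.6300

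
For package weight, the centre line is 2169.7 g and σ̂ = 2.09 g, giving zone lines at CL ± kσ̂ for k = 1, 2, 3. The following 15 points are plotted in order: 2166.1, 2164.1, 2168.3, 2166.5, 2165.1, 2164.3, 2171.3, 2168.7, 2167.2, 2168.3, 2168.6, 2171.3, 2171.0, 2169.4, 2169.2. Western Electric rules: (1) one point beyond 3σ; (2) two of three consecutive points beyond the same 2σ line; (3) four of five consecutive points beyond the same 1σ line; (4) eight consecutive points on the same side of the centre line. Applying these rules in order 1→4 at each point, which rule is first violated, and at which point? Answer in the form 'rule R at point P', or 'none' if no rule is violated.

rule 3 at point 5

Zone of each point (C = within 1σ̂, B = 1σ̂–2σ̂, A = 2σ̂–3σ̂, * = beyond 3σ̂; sign = side of CL): 1:-B, 2:-A, 3:-C, 4:-B, 5:-A, 6:-A, 7:+C, 8:-C, 9:-B, 10:-C, 11:-C, 12:+C, 13:+C, 14:-C, 15:-C
Rule 3 (four of five consecutive points beyond the same 1σ limit) is satisfied at point 5.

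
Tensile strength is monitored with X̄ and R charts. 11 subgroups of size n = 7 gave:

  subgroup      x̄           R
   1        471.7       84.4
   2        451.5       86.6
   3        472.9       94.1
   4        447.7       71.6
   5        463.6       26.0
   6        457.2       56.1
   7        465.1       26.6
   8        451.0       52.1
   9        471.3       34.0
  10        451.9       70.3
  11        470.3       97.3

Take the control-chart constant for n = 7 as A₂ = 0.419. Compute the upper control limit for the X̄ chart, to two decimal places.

487.92

X̄̄ = (471.7 + 451.5 + 472.9 + 447.7 + 463.6 + 457.2 + 465.1 + 451.0 + 471.3 + 451.9 + 470.3) / 11 = 5074.2000 / 11 = 461.2909
R̄ = (84.4 + 86.6 + 94.1 + 71.6 + 26.0 + 56.1 + 26.6 + 52.1 + 34.0 + 70.3 + 97.3) / 11 = 699.1000 / 11 = 63.5545
UCL = X̄̄ + A₂·R̄ = 461.2909 + 0.419 × 63.5545 = 487.9203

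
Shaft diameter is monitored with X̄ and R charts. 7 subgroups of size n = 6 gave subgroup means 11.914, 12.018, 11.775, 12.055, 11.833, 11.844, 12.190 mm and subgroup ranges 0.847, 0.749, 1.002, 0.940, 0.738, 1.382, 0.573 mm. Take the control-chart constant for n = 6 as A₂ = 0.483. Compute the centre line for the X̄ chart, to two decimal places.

11.95

X̄̄ = (11.914 + 12.018 + 11.775 + 12.055 + 11.833 + 11.844 + 12.190) / 7 = 83.6290 / 7 = 11.9470
CL = X̄̄ = 11.9470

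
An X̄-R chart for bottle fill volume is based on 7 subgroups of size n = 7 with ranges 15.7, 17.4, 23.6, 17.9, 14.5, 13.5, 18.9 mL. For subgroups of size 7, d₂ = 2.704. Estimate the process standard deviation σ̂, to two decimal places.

6.42

R̄ = (15.7 + 17.4 + 23.6 + 17.9 + 14.5 + 13.5 + 18.9) / 7 = 17.3571
σ̂ = R̄ / d₂ = 17.3571 / 2.704 = 6.4191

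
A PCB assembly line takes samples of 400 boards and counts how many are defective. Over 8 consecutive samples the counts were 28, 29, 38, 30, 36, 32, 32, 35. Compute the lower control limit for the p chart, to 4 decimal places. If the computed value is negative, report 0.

0.0403

p̄ = Σdᵢ / (k·n) = 260 / (8 × 400) = 0.08125
LCL = p̄ − 3·√(p̄(1−p̄)/n) = 0.08125 − 3 × 0.01366 = 0.04027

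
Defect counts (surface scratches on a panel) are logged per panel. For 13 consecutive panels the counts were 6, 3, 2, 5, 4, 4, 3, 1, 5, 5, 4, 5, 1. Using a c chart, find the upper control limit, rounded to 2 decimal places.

9.46

c̄ = (6 + 3 + 2 + 5 + 4 + 4 + 3 + 1 + 5 + 5 + 4 + 5 + 1) / 13 = 48 / 13 = 3.6923
UCL = c̄ + 3√c̄ = 3.6923 + 3 × √3.6923 = 3.6923 + 3 × 1.9215 = 9.4569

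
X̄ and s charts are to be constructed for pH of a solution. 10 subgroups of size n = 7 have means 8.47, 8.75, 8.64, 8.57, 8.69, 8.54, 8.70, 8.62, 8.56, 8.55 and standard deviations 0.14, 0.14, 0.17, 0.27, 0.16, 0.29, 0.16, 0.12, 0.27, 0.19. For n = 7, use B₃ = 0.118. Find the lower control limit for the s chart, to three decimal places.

s̄ = (0.14 + 0.14 + 0.17 + 0.27 + 0.16 + 0.29 + 0.16 + 0.12 + 0.27 + 0.19) / 10 = 0.1910
LCL_s = B₃·s̄ = 0.118 × 0.1910 = 0.0225

0.023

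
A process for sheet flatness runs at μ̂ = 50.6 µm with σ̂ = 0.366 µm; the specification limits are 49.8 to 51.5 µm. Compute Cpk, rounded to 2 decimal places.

0.73

Cpu = (USL − μ̂) / (3σ̂) = (51.5 − 50.6) / (3 × 0.366) = 0.8197; Cpl = (μ̂ − LSL) / (3σ̂) = (50.6 − 49.8) / (3 × 0.366) = 0.7286; Cpk = min(Cpu, Cpl) = 0.7286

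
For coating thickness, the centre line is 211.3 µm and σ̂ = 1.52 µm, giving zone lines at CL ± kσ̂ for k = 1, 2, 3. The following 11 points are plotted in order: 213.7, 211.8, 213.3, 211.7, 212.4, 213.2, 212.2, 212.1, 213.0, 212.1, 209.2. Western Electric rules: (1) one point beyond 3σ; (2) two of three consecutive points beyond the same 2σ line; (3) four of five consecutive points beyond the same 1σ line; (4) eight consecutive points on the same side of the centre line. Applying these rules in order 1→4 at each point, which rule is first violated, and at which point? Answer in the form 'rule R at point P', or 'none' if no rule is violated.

Zone of each point (C = within 1σ̂, B = 1σ̂–2σ̂, A = 2σ̂–3σ̂, * = beyond 3σ̂; sign = side of CL): 1:+B, 2:+C, 3:+B, 4:+C, 5:+C, 6:+B, 7:+C, 8:+C, 9:+B, 10:+C, 11:-B
Rule 4 (eight consecutive points on the same side of the centre line) is satisfied at point 8.

rule 4 at point 8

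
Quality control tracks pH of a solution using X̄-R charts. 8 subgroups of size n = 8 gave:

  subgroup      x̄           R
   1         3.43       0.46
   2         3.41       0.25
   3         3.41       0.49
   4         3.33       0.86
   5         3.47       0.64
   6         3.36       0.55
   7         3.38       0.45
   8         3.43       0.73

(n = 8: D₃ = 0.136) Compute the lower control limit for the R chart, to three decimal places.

0.075

R̄ = (0.46 + 0.25 + 0.49 + 0.86 + 0.64 + 0.55 + 0.45 + 0.73) / 8 = 4.4300 / 8 = 0.5537
LCL_R = D₃·R̄ = 0.136 × 0.5537 = 0.0753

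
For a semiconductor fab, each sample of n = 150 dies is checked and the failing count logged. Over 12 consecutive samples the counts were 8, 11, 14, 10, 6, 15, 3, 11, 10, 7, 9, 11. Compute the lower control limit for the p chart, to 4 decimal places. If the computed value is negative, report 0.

0.0040

p̄ = Σdᵢ / (k·n) = 115 / (12 × 150) = 0.06389
LCL = p̄ − 3·√(p̄(1−p̄)/n) = 0.06389 − 3 × 0.01997 = 0.00399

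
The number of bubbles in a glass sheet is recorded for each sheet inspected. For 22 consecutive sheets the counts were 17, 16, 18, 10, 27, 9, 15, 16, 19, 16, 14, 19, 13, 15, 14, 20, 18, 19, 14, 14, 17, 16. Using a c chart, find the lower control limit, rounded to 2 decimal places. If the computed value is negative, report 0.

c̄ = (17 + 16 + 18 + 10 + 27 + 9 + 15 + 16 + 19 + 16 + 14 + 19 + 13 + 15 + 14 + 20 + 18 + 19 + 14 + 14 + 17 + 16) / 22 = 356 / 22 = 16.1818
LCL = c̄ − 3√c̄ = 16.1818 − 3 × 4.0227 = 4.1138

4.11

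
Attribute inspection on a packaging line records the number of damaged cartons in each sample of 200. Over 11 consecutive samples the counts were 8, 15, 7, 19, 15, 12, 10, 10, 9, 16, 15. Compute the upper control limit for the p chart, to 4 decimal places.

0.1129

p̄ = Σdᵢ / (k·n) = 136 / (11 × 200) = 0.06182
UCL = p̄ + 3·√(p̄(1−p̄)/n) = 0.06182 + 3 × √(0.06182×0.93818/200) = 0.06182 + 3 × 0.01703 = 0.11290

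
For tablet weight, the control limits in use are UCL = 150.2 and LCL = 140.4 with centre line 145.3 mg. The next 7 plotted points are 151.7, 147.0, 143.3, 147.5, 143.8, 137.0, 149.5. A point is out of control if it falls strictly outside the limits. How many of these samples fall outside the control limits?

2

Compare each point to [140.4, 150.2]: sample 1 = 151.7 > UCL; sample 6 = 137.0 < LCL.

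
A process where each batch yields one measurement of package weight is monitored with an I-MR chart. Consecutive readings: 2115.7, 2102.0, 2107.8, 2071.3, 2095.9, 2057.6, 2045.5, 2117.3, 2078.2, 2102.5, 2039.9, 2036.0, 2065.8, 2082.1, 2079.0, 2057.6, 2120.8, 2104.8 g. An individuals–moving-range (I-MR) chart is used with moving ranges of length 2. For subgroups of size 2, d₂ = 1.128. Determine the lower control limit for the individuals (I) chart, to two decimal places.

2006.73

X̄ = (2115.7 + 2102.0 + 2107.8 + 2071.3 + 2095.9 + 2057.6 + 2045.5 + 2117.3 + 2078.2 + 2102.5 + 2039.9 + 2036.0 + 2065.8 + 2082.1 + 2079.0 + 2057.6 + 2120.8 + 2104.8) / 18 = 2082.2111
Moving ranges: 13.7, 5.8, 36.5, 24.6, 38.3, 12.1, 71.8, 39.1, 24.3, 62.6, 3.9, 29.8, 16.3, 3.1, 21.4, 63.2, 16.0; M̄R̄ = 482.5000 / 17 = 28.3824
LCL = X̄ − 3·M̄R̄/d₂ = 2082.2111 − 3 × 28.3824 / 1.128 = 2006.7261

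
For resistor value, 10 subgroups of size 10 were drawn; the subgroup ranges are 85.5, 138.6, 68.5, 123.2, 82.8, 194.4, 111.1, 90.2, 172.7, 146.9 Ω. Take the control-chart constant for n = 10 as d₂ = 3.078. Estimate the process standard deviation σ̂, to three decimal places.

39.438

R̄ = (85.5 + 138.6 + 68.5 + 123.2 + 82.8 + 194.4 + 111.1 + 90.2 + 172.7 + 146.9) / 10 = 121.3900
σ̂ = R̄ / d₂ = 121.3900 / 3.078 = 39.4379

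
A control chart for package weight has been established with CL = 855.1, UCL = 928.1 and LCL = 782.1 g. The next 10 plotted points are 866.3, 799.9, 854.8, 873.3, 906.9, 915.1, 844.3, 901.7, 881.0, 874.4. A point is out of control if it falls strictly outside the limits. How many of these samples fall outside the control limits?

All 10 points lie within [782.1, 928.1].

0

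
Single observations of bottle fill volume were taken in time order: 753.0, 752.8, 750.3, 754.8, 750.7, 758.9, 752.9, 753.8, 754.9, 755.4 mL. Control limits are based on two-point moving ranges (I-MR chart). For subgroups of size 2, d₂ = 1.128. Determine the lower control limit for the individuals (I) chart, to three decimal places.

745.476

X̄ = (753.0 + 752.8 + 750.3 + 754.8 + 750.7 + 758.9 + 752.9 + 753.8 + 754.9 + 755.4) / 10 = 753.7500
Moving ranges: 0.2, 2.5, 4.5, 4.1, 8.2, 6.0, 0.9, 1.1, 0.5; M̄R̄ = 28.0000 / 9 = 3.1111
LCL = X̄ − 3·M̄R̄/d₂ = 753.7500 − 3 × 3.1111 / 1.128 = 745.4758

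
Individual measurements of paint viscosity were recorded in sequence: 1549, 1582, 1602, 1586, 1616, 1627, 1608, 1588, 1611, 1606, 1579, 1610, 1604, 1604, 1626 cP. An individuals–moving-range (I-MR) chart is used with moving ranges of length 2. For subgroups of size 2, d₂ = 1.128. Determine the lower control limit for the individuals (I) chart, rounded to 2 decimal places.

1549.90

X̄ = (1549 + 1582 + 1602 + 1586 + 1616 + 1627 + 1608 + 1588 + 1611 + 1606 + 1579 + 1610 + 1604 + 1604 + 1626) / 15 = 1599.8667
Moving ranges: 33, 20, 16, 30, 11, 19, 20, 23, 5, 27, 31, 6, 0, 22; M̄R̄ = 263.0000 / 14 = 18.7857
LCL = X̄ − 3·M̄R̄/d₂ = 1599.8667 − 3 × 18.7857 / 1.128 = 1549.9047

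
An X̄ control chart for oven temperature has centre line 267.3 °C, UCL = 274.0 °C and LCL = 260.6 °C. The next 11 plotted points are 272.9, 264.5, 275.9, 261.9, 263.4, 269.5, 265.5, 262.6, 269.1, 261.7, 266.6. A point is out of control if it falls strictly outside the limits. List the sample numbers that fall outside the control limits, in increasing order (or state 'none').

3

Compare each point to [260.6, 274.0]: sample 3 = 275.9 > UCL.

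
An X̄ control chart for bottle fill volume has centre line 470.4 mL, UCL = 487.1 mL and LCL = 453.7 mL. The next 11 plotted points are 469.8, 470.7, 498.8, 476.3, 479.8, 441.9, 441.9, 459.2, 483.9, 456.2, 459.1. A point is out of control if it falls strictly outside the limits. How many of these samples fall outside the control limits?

Compare each point to [453.7, 487.1]: sample 3 = 498.8 > UCL; sample 6 = 441.9 < LCL; sample 7 = 441.9 < LCL.

3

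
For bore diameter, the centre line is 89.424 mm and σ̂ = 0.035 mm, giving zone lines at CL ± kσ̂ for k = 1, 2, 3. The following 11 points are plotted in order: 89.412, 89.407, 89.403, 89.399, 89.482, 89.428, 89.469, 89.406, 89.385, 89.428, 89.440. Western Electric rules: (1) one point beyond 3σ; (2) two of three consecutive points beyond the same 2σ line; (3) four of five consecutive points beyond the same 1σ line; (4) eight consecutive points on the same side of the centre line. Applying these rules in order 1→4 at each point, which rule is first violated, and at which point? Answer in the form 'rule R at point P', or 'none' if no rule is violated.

none

Zone of each point (C = within 1σ̂, B = 1σ̂–2σ̂, A = 2σ̂–3σ̂, * = beyond 3σ̂; sign = side of CL): 1:-C, 2:-C, 3:-C, 4:-C, 5:+B, 6:+C, 7:+B, 8:-C, 9:-B, 10:+C, 11:+C
No rule fires across all 11 points.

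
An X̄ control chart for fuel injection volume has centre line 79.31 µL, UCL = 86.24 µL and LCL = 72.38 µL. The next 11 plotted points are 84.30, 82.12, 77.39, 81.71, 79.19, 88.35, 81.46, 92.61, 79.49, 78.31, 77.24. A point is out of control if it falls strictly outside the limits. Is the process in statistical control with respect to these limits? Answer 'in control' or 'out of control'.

out of control

Compare each point to [72.38, 86.24]: sample 6 = 88.35 > UCL; sample 8 = 92.61 > UCL.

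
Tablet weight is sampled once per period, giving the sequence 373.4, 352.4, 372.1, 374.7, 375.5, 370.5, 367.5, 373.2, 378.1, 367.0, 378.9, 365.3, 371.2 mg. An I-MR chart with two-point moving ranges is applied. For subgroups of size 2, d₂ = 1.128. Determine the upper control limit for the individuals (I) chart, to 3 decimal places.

394.069

X̄ = (373.4 + 352.4 + 372.1 + 374.7 + 375.5 + 370.5 + 367.5 + 373.2 + 378.1 + 367.0 + 378.9 + 365.3 + 371.2) / 13 = 370.7538
Moving ranges: 21.0, 19.7, 2.6, 0.8, 5.0, 3.0, 5.7, 4.9, 11.1, 11.9, 13.6, 5.9; M̄R̄ = 105.2000 / 12 = 8.7667
UCL = X̄ + 3·M̄R̄/d₂ = 370.7538 + 3 × 8.7667 / 1.128 = 394.0694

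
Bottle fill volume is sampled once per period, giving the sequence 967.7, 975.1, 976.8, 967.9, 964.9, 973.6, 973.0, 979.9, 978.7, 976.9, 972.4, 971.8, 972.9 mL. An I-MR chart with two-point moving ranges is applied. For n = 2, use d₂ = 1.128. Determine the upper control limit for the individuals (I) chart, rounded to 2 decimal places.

X̄ = (967.7 + 975.1 + 976.8 + 967.9 + 964.9 + 973.6 + 973.0 + 979.9 + 978.7 + 976.9 + 972.4 + 971.8 + 972.9) / 13 = 973.2000
Moving ranges: 7.4, 1.7, 8.9, 3.0, 8.7, 0.6, 6.9, 1.2, 1.8, 4.5, 0.6, 1.1; M̄R̄ = 46.4000 / 12 = 3.8667
UCL = X̄ + 3·M̄R̄/d₂ = 973.2000 + 3 × 3.8667 / 1.128 = 983.4837

983.48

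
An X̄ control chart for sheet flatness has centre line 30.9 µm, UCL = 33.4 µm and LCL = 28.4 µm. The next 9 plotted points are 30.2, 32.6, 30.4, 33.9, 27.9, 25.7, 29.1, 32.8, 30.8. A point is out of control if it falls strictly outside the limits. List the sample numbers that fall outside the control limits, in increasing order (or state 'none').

4, 5, 6

Compare each point to [28.4, 33.4]: sample 4 = 33.9 > UCL; sample 5 = 27.9 < LCL; sample 6 = 25.7 < LCL.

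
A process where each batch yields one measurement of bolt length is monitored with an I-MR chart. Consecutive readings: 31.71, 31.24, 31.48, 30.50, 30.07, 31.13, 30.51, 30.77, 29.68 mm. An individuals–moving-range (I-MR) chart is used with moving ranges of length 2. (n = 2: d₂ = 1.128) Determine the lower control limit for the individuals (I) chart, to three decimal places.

29.076

X̄ = (31.71 + 31.24 + 31.48 + 30.50 + 30.07 + 31.13 + 30.51 + 30.77 + 29.68) / 9 = 30.7878
Moving ranges: 0.47, 0.24, 0.98, 0.43, 1.06, 0.62, 0.26, 1.09; M̄R̄ = 5.1500 / 8 = 0.6438
LCL = X̄ − 3·M̄R̄/d₂ = 30.7878 − 3 × 0.6438 / 1.128 = 29.0757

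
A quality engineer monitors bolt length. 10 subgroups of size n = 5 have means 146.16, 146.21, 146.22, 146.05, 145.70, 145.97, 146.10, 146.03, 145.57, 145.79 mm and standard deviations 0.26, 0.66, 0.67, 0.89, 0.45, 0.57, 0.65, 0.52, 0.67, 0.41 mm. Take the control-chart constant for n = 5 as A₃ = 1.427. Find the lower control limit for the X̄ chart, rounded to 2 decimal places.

145.16

X̄̄ = (146.16 + 146.21 + 146.22 + 146.05 + 145.70 + 145.97 + 146.10 + 146.03 + 145.57 + 145.79) / 10 = 145.9800
s̄ = (0.26 + 0.66 + 0.67 + 0.89 + 0.45 + 0.57 + 0.65 + 0.52 + 0.67 + 0.41) / 10 = 0.5750
LCL = X̄̄ − A₃·s̄ = 145.9800 − 1.427 × 0.5750 = 145.1595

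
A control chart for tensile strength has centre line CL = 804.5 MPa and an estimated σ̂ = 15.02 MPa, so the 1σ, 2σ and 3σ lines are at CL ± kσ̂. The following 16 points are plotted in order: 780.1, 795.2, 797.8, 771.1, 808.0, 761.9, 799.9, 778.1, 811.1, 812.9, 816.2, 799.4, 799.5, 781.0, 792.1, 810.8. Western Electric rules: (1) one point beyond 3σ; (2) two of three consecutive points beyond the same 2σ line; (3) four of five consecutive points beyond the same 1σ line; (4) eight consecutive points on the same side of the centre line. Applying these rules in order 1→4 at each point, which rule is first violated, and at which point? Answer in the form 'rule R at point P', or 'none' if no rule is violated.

rule 2 at point 6

Zone of each point (C = within 1σ̂, B = 1σ̂–2σ̂, A = 2σ̂–3σ̂, * = beyond 3σ̂; sign = side of CL): 1:-B, 2:-C, 3:-C, 4:-A, 5:+C, 6:-A, 7:-C, 8:-B, 9:+C, 10:+C, 11:+C, 12:-C, 13:-C, 14:-B, 15:-C, 16:+C
Rule 2 (two of three consecutive points beyond the same 2σ limit) is satisfied at point 6.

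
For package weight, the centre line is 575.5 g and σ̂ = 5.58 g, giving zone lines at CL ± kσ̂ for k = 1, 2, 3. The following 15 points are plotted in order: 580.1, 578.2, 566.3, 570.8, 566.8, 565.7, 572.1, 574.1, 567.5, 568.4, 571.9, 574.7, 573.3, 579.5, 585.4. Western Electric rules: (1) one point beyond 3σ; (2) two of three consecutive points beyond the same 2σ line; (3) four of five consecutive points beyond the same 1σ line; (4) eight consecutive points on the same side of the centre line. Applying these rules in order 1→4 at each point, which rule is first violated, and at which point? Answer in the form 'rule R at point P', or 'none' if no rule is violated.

Zone of each point (C = within 1σ̂, B = 1σ̂–2σ̂, A = 2σ̂–3σ̂, * = beyond 3σ̂; sign = side of CL): 1:+C, 2:+C, 3:-B, 4:-C, 5:-B, 6:-B, 7:-C, 8:-C, 9:-B, 10:-B, 11:-C, 12:-C, 13:-C, 14:+C, 15:+B
Rule 4 (eight consecutive points on the same side of the centre line) is satisfied at point 10.

rule 4 at point 10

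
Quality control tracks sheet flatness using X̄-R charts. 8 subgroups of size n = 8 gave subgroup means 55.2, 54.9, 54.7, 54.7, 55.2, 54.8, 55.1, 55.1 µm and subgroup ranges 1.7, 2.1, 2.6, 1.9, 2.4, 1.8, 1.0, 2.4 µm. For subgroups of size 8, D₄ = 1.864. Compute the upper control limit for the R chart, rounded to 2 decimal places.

3.70

R̄ = (1.7 + 2.1 + 2.6 + 1.9 + 2.4 + 1.8 + 1.0 + 2.4) / 8 = 15.9000 / 8 = 1.9875
UCL_R = D₄·R̄ = 1.864 × 1.9875 = 3.7047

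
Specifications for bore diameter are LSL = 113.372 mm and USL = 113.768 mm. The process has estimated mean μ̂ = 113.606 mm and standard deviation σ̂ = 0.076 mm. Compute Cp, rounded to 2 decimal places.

Cp = (USL − LSL) / (6σ̂) = (113.768 − 113.372) / (6 × 0.076) = 0.3960 / 0.4560 = 0.8684

0.87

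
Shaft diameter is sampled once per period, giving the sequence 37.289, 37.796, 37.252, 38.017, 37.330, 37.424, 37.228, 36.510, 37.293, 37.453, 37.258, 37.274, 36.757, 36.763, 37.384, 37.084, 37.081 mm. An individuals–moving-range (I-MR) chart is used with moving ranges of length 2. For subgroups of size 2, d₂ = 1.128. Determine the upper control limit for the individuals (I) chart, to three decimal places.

X̄ = (37.289 + 37.796 + 37.252 + 38.017 + 37.330 + 37.424 + 37.228 + 36.510 + 37.293 + 37.453 + 37.258 + 37.274 + 36.757 + 36.763 + 37.384 + 37.084 + 37.081) / 17 = 37.2466
Moving ranges: 0.507, 0.544, 0.765, 0.687, 0.094, 0.196, 0.718, 0.783, 0.160, 0.195, 0.016, 0.517, 0.006, 0.621, 0.300, 0.003; M̄R̄ = 6.1120 / 16 = 0.3820
UCL = X̄ + 3·M̄R̄/d₂ = 37.2466 + 3 × 0.3820 / 1.128 = 38.2626

38.263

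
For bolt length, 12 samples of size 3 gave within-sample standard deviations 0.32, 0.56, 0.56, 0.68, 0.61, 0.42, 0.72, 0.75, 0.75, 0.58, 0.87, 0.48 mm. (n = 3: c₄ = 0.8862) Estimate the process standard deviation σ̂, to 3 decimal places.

s̄ = (0.32 + 0.56 + 0.56 + 0.68 + 0.61 + 0.42 + 0.72 + 0.75 + 0.75 + 0.58 + 0.87 + 0.48) / 12 = 0.6083
σ̂ = s̄ / c₄ = 0.6083 / 0.8862 = 0.6865

0.686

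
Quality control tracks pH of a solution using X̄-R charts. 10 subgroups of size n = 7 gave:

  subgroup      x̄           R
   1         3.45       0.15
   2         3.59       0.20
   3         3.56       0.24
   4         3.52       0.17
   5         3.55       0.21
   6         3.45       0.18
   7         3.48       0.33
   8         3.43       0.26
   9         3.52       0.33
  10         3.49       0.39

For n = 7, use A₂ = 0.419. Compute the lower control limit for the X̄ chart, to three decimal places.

3.401

X̄̄ = (3.45 + 3.59 + 3.56 + 3.52 + 3.55 + 3.45 + 3.48 + 3.43 + 3.52 + 3.49) / 10 = 35.0400 / 10 = 3.5040
R̄ = (0.15 + 0.20 + 0.24 + 0.17 + 0.21 + 0.18 + 0.33 + 0.26 + 0.33 + 0.39) / 10 = 2.4600 / 10 = 0.2460
LCL = X̄̄ − A₂·R̄ = 3.5040 − 0.419 × 0.2460 = 3.4009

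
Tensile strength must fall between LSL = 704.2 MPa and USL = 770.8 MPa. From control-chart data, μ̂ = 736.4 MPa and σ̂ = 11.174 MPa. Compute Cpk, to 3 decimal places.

Cpu = (USL − μ̂) / (3σ̂) = (770.8 − 736.4) / (3 × 11.174) = 1.0262; Cpl = (μ̂ − LSL) / (3σ̂) = (736.4 − 704.2) / (3 × 11.174) = 0.9606; Cpk = min(Cpu, Cpl) = 0.9606

0.961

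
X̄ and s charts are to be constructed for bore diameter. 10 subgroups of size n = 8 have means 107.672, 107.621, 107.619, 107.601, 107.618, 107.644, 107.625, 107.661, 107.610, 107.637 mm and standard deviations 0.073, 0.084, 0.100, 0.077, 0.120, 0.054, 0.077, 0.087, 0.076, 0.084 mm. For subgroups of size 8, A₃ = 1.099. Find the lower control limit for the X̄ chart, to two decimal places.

X̄̄ = (107.672 + 107.621 + 107.619 + 107.601 + 107.618 + 107.644 + 107.625 + 107.661 + 107.610 + 107.637) / 10 = 107.6308
s̄ = (0.073 + 0.084 + 0.100 + 0.077 + 0.120 + 0.054 + 0.077 + 0.087 + 0.076 + 0.084) / 10 = 0.0832
LCL = X̄̄ − A₃·s̄ = 107.6308 − 1.099 × 0.0832 = 107.5394

107.54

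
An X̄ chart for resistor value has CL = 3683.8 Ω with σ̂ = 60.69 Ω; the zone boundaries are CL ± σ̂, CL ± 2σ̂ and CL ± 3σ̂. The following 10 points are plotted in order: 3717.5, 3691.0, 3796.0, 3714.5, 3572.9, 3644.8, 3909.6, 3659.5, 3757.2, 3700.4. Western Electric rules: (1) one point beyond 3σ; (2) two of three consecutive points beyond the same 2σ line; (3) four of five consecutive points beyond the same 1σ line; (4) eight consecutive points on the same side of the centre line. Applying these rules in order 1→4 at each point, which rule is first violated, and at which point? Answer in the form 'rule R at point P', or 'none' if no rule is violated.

rule 1 at point 7

Zone of each point (C = within 1σ̂, B = 1σ̂–2σ̂, A = 2σ̂–3σ̂, * = beyond 3σ̂; sign = side of CL): 1:+C, 2:+C, 3:+B, 4:+C, 5:-B, 6:-C, 7:+*, 8:-C, 9:+B, 10:+C
Rule 1 (one point beyond the 3σ limits) is satisfied at point 7.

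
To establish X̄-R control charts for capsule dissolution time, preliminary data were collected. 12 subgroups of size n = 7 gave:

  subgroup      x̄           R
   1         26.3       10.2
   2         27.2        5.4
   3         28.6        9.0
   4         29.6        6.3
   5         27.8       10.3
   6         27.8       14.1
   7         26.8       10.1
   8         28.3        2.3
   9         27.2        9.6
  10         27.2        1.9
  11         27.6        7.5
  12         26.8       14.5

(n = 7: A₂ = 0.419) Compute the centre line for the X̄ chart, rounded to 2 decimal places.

X̄̄ = (26.3 + 27.2 + 28.6 + 29.6 + 27.8 + 27.8 + 26.8 + 28.3 + 27.2 + 27.2 + 27.6 + 26.8) / 12 = 331.2000 / 12 = 27.6000
CL = X̄̄ = 27.6000

27.60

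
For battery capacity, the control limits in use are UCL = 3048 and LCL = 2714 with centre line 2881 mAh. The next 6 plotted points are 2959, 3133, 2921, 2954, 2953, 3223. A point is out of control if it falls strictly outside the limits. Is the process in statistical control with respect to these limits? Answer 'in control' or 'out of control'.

Compare each point to [2714, 3048]: sample 2 = 3133 > UCL; sample 6 = 3223 > UCL.

out of control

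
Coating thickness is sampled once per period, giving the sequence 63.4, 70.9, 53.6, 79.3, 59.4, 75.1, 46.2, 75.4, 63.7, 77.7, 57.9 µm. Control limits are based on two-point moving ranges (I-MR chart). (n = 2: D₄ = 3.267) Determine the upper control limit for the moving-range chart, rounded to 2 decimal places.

Moving ranges: 7.5, 17.3, 25.7, 19.9, 15.7, 28.9, 29.2, 11.7, 14.0, 19.8; M̄R̄ = 189.7000 / 10 = 18.9700
UCL_MR = D₄·M̄R̄ = 3.267 × 18.9700 = 61.9750

61.97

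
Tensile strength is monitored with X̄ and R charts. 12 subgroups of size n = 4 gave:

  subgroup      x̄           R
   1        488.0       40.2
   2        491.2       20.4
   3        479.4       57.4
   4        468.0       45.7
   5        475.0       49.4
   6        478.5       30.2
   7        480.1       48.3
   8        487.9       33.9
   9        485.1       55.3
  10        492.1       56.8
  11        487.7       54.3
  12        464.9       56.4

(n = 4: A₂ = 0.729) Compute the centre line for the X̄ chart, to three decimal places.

481.492

X̄̄ = (488.0 + 491.2 + 479.4 + 468.0 + 475.0 + 478.5 + 480.1 + 487.9 + 485.1 + 492.1 + 487.7 + 464.9) / 12 = 5777.9000 / 12 = 481.4917
CL = X̄̄ = 481.4917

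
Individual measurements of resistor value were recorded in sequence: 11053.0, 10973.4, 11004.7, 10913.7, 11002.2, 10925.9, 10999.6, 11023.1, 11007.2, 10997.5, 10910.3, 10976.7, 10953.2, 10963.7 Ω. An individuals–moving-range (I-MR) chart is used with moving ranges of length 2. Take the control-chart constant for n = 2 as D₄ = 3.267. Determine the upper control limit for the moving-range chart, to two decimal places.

Moving ranges: 79.6, 31.3, 91.0, 88.5, 76.3, 73.7, 23.5, 15.9, 9.7, 87.2, 66.4, 23.5, 10.5; M̄R̄ = 677.1000 / 13 = 52.0846
UCL_MR = D₄·M̄R̄ = 3.267 × 52.0846 = 170.1604

170.16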